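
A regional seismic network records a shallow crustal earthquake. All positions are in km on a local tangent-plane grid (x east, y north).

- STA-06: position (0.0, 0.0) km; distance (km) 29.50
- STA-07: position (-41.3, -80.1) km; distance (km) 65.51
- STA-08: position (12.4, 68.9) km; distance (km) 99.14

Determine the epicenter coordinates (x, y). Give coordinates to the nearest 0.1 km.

Circle about each station: x² + y² = 29.50²; (x + 41.3)² + (y + 80.1)² = 65.51²; (x − 12.4)² + (y − 68.9)² = 99.14².
Subtracting pairs of circle equations eliminates x²+y² and gives linear equations (the radical axes):
-82.6 x − 160.2 y = 4700.39
24.8 x + 137.8 y = -4057.52
Solving the 2×2 system: x ≈ 0.3, y ≈ -29.5 km.
Check against STA-06 (with the unrounded x, y): √(x²+y²) = 29.50 ≈ 29.50 km. ✓

0.3 km east, -29.5 km north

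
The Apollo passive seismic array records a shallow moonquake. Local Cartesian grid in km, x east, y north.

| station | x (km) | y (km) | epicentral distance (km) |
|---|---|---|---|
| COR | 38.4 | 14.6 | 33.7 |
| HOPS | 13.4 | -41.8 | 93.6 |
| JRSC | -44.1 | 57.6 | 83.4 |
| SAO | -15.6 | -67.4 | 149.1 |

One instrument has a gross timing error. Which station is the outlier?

Solve using three stations at a time. Using COR, HOPS, JRSC (subtract circle equations pairwise → linear system) gives (x, y) ≈ (38.8, 48.3).
Distances from that point to each station vs reported:
  COR: calculated 33.7 vs reported 33.7 → residual 0.0 km
  HOPS: calculated 93.6 vs reported 93.6 → residual 0.0 km
  JRSC: calculated 83.4 vs reported 83.4 → residual 0.0 km
  SAO: calculated 127.8 vs reported 149.1 → residual 21.3 km
COR, HOPS, JRSC are mutually consistent (residuals ≈ 0); SAO is off by 21.3 km.

SAO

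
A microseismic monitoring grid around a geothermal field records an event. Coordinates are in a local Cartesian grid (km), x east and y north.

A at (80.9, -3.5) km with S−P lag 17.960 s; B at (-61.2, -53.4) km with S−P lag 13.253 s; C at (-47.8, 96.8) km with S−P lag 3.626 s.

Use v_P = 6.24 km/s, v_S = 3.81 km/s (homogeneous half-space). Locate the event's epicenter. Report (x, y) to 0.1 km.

Distance from S−P lag: d = Δt · v_P v_S / (v_P − v_S) = Δt · (6.24·3.81)/(6.24−3.81) ≈ 9.7837·Δt.
So d_A = 175.72, d_B = 129.66, d_C = 35.48 km.
Circle about each station: (x − 80.9)² + (y + 3.5)² = 175.72²; (x + 61.2)² + (y + 53.4)² = 129.66²; (x + 47.8)² + (y − 96.8)² = 35.48².
Subtracting the A equation from the B and C equations removes the quadratic terms:
-284.2 x − 99.8 y = 14105.74
-257.4 x + 200.6 y = 34716.71
Solving the 2×2 system: x ≈ -76.1, y ≈ 75.4 km.

x ≈ -76.1 km, y ≈ 75.4 km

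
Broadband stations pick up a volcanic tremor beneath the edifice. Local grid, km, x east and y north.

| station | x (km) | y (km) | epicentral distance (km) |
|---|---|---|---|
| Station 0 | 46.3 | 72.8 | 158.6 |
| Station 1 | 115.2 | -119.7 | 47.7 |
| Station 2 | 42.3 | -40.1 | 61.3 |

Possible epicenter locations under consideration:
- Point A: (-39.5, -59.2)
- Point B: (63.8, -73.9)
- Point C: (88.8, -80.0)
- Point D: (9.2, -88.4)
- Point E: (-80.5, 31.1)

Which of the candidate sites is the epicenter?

For each candidate, compare |candidate − station| to the reported distance:
Point A: residuals Station 0 1.2, Station 1 118.4, Station 2 22.7 → max 118.4 km
Point B: residuals Station 0 10.9, Station 1 21.1, Station 2 21.2 → max 21.2 km
Point C: residuals Station 0 0.0, Station 1 0.0, Station 2 0.0 → max 0.0 km
Point D: residuals Station 0 6.8, Station 1 62.8, Station 2 2.7 → max 62.8 km
Point E: residuals Station 0 25.1, Station 1 199.4, Station 2 80.6 → max 199.4 km
Only Point C has all residuals ≈ 0.

Point C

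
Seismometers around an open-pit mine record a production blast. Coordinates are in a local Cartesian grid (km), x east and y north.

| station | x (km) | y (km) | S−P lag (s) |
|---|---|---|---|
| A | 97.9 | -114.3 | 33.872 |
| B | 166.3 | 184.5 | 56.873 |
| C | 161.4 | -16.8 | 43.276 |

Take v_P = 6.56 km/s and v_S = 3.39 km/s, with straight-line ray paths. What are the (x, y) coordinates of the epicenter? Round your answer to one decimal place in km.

x ≈ -136.5 km, y ≈ -75.3 km

Distance from S−P lag: d = Δt · v_P v_S / (v_P − v_S) = Δt · (6.56·3.39)/(6.56−3.39) ≈ 7.0153·Δt.
So d_A = 237.62, d_B = 398.98, d_C = 303.59 km.
Circle about each station: (x − 97.9)² + (y + 114.3)² = 237.62²; (x − 166.3)² + (y − 184.5)² = 398.98²; (x − 161.4)² + (y + 16.8)² = 303.59².
Subtracting the A equation from the B and C equations removes the quadratic terms:
136.8 x + 597.6 y = -63674.74
127.0 x + 195.0 y = -32020.32
Solving the 2×2 system: x ≈ -136.5, y ≈ -75.3 km.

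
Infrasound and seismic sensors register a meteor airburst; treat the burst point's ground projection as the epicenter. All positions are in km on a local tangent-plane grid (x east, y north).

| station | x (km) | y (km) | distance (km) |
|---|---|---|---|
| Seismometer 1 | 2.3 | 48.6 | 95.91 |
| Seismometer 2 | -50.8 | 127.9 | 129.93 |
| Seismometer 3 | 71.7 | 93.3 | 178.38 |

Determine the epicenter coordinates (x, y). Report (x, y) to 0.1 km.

Circle about each station: (x − 2.3)² + (y − 48.6)² = 95.91²; (x + 50.8)² + (y − 127.9)² = 129.93²; (x − 71.7)² + (y − 93.3)² = 178.38².
Subtracting the Seismometer 1 equation from the Seismometer 2 and Seismometer 3 equations removes the quadratic terms:
-106.2 x + 158.6 y = 8888.72
138.8 x + 89.4 y = -11142.17
Solving the 2×2 system: x ≈ -81.3, y ≈ 1.6 km.
Check against Seismometer 1 (with the unrounded x, y): √((x − 2.3)²+(y − 48.6)²) = 95.91 ≈ 95.91 km. ✓

-81.3 km east, 1.6 km north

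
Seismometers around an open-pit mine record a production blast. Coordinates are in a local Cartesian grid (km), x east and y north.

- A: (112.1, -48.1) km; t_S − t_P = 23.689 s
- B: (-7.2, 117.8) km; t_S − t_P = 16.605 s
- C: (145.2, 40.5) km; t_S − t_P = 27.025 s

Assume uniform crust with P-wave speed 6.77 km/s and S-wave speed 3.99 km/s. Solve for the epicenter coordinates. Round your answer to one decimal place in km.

-113.7 km east, -3.4 km north

Distance from S−P lag: d = Δt · v_P v_S / (v_P − v_S) = Δt · (6.77·3.99)/(6.77−3.99) ≈ 9.7167·Δt.
So d_A = 230.18, d_B = 161.35, d_C = 262.59 km.
Circle about each station: (x − 112.1)² + (y + 48.1)² = 230.18²; (x + 7.2)² + (y − 117.8)² = 161.35²; (x − 145.2)² + (y − 40.5)² = 262.59².
Subtracting the A equation from the B and C equations removes the quadratic terms:
-238.6 x + 331.8 y = 25997.67
66.2 x + 177.2 y = -8127.41
Solving the 2×2 system: x ≈ -113.7, y ≈ -3.4 km.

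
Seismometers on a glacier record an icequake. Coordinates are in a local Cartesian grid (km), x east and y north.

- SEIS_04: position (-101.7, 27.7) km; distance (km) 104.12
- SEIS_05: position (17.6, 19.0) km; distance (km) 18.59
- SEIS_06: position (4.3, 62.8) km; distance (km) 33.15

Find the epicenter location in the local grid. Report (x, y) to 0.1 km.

(2.4, 29.7)

Circle about each station: (x + 101.7)² + (y − 27.7)² = 104.12²; (x − 17.6)² + (y − 19.0)² = 18.59²; (x − 4.3)² + (y − 62.8)² = 33.15².
Subtracting the SEIS_04 equation from the SEIS_05 and SEIS_06 equations removes the quadratic terms:
238.6 x − 17.4 y = 55.97
212.0 x + 70.2 y = 2594.20
Solving the 2×2 system: x ≈ 2.4, y ≈ 29.7 km.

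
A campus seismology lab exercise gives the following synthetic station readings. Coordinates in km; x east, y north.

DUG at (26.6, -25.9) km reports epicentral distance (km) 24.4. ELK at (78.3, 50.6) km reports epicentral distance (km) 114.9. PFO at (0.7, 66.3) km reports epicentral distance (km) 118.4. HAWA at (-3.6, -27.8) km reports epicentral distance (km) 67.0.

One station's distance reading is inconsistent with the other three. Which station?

HAWA

Solve using three stations at a time. Using DUG, ELK, PFO (subtract circle equations pairwise → linear system) gives (x, y) ≈ (22.8, -50.0).
Distances from that point to each station vs reported:
  DUG: calculated 24.4 vs reported 24.4 → residual 0.0 km
  ELK: calculated 114.9 vs reported 114.9 → residual 0.0 km
  PFO: calculated 118.4 vs reported 118.4 → residual 0.0 km
  HAWA: calculated 34.5 vs reported 67.0 → residual 32.5 km
DUG, ELK, PFO are mutually consistent (residuals ≈ 0); HAWA is off by 32.5 km.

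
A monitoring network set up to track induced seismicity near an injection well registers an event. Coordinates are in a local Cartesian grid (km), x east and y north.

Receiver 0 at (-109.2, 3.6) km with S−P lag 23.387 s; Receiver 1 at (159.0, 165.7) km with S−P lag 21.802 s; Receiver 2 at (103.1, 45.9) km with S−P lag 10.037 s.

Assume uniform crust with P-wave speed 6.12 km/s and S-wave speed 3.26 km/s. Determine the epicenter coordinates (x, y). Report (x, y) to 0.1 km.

Distance from S−P lag: d = Δt · v_P v_S / (v_P − v_S) = Δt · (6.12·3.26)/(6.12−3.26) ≈ 6.9759·Δt.
So d_Receiver 0 = 163.15, d_Receiver 1 = 152.09, d_Receiver 2 = 70.02 km.
Circle about each station: (x + 109.2)² + (y − 3.6)² = 163.15²; (x − 159.0)² + (y − 165.7)² = 152.09²; (x − 103.1)² + (y − 45.9)² = 70.02².
Subtracting the Receiver 0 equation from the Receiver 1 and Receiver 2 equations removes the quadratic terms:
536.4 x + 324.2 y = 44286.44
424.6 x + 84.6 y = 22513.94
Solving the 2×2 system: x ≈ 38.5, y ≈ 72.9 km.

(38.5, 72.9)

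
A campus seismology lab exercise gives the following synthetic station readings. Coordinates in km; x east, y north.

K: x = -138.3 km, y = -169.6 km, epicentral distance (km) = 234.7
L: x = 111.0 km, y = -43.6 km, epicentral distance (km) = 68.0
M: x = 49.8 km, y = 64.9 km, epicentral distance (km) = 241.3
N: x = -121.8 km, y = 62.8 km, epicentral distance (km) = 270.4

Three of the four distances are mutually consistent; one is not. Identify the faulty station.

M

Solve using three stations at a time. Using K, L, N (subtract circle equations pairwise → linear system) gives (x, y) ≈ (88.1, -107.7).
Distances from that point to each station vs reported:
  K: calculated 234.7 vs reported 234.7 → residual 0.0 km
  L: calculated 68.1 vs reported 68.0 → residual 0.1 km
  M: calculated 176.8 vs reported 241.3 → residual 64.5 km
  N: calculated 270.4 vs reported 270.4 → residual 0.0 km
K, L, N are mutually consistent (residuals ≈ 0); M is off by 64.5 km.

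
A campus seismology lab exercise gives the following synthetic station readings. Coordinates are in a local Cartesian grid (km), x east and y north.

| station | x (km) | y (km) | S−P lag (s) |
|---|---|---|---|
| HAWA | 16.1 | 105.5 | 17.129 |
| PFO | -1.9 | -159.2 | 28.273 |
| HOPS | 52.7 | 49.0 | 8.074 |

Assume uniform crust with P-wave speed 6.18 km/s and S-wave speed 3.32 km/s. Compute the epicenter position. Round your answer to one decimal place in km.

(100.3, 16.0)

Distance from S−P lag: d = Δt · v_P v_S / (v_P − v_S) = Δt · (6.18·3.32)/(6.18−3.32) ≈ 7.1740·Δt.
So d_HAWA = 122.88, d_PFO = 202.83, d_HOPS = 57.92 km.
Circle about each station: (x − 16.1)² + (y − 105.5)² = 122.88²; (x + 1.9)² + (y + 159.2)² = 202.83²; (x − 52.7)² + (y − 49.0)² = 57.92².
Subtracting the HAWA equation from the PFO and HOPS equations removes the quadratic terms:
-36.0 x − 529.4 y = -12081.72
73.2 x − 113.0 y = 5533.60
Solving the 2×2 system: x ≈ 100.3, y ≈ 16.0 km.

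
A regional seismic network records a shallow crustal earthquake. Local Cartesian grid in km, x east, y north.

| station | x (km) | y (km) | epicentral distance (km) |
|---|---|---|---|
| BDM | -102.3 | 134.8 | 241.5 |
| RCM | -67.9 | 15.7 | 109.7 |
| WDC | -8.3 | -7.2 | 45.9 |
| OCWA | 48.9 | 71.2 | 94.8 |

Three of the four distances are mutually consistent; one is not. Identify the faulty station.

BDM

Solve using three stations at a time. Using RCM, WDC, OCWA (subtract circle equations pairwise → linear system) gives (x, y) ≈ (34.9, -22.5).
Distances from that point to each station vs reported:
  BDM: calculated 208.7 vs reported 241.5 → residual 32.8 km
  RCM: calculated 109.7 vs reported 109.7 → residual 0.0 km
  WDC: calculated 45.8 vs reported 45.9 → residual 0.1 km
  OCWA: calculated 94.8 vs reported 94.8 → residual 0.0 km
RCM, WDC, OCWA are mutually consistent (residuals ≈ 0); BDM is off by 32.8 km.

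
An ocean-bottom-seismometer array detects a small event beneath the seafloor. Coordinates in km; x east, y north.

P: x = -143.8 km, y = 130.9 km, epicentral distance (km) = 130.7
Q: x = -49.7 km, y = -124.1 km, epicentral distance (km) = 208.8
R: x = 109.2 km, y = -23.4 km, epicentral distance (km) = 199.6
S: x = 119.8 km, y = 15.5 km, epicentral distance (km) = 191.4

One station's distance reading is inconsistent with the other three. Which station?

Solve using three stations at a time. Using Q, R, S (subtract circle equations pairwise → linear system) gives (x, y) ≈ (-58.7, 84.5).
Distances from that point to each station vs reported:
  P: calculated 97.0 vs reported 130.7 → residual 33.7 km
  Q: calculated 208.7 vs reported 208.8 → residual 0.1 km
  R: calculated 199.5 vs reported 199.6 → residual 0.1 km
  S: calculated 191.3 vs reported 191.4 → residual 0.1 km
Q, R, S are mutually consistent (residuals ≈ 0); P is off by 33.7 km.

P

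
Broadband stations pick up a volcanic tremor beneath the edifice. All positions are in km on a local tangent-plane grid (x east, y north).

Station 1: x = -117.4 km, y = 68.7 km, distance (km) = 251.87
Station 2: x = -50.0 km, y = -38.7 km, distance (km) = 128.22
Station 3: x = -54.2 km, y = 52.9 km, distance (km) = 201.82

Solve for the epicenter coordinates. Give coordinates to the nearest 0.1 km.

48.4 km east, -120.9 km north

Circle about each station: (x + 117.4)² + (y − 68.7)² = 251.87²; (x + 50.0)² + (y + 38.7)² = 128.22²; (x + 54.2)² + (y − 52.9)² = 201.82².
Subtracting the Station 1 equation from the Station 2 and Station 3 equations removes the quadratic terms:
134.8 x − 214.8 y = 32493.37
126.4 x − 31.6 y = 9940.78
Solving the 2×2 system: x ≈ 48.4, y ≈ -120.9 km.
Check against Station 1 (with the unrounded x, y): √((x + 117.4)²+(y − 68.7)²) = 251.87 ≈ 251.87 km. ✓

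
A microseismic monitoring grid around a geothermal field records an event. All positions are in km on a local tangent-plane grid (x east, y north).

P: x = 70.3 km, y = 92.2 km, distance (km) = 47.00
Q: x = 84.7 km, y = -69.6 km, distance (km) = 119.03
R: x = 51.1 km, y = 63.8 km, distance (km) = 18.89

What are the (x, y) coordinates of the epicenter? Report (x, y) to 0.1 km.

Circle about each station: (x − 70.3)² + (y − 92.2)² = 47.00²; (x − 84.7)² + (y + 69.6)² = 119.03²; (x − 51.1)² + (y − 63.8)² = 18.89².
Subtracting the P equation from the Q and R equations removes the quadratic terms:
28.8 x − 323.6 y = -13383.82
-38.4 x − 56.8 y = -4909.11
Solving the 2×2 system: x ≈ 58.9, y ≈ 46.6 km.

x ≈ 58.9 km, y ≈ 46.6 km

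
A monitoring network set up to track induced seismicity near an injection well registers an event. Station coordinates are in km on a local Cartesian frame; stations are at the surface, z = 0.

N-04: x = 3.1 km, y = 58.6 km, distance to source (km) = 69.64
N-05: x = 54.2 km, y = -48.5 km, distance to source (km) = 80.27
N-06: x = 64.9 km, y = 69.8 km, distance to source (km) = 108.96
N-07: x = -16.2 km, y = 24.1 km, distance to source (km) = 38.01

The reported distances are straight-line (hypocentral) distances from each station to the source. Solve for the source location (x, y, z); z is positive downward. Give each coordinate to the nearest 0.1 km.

(-10.1, -6.0, 22.4)

Each station gives a sphere (x−x_i)² + (y−y_i)² + z² = d_i² (stations at z=0).
Subtracting the N-04 sphere from N-05 and N-06: z² cancels, leaving linear equations in x and y:
102.2 x − 214.2 y = 252.78
123.6 x + 22.4 y = -1382.07
Solving: x ≈ -10.095, y ≈ -5.997 km (keep extra digits for the depth step; rounded: -10.1, -6.0).
Then from the N-04 sphere: z² = 69.64² − (x − 3.1)² − (y − 58.6)² with x = -10.095, y = -5.997, so z ≈ 22.424 ≈ 22.4 km.
Check against N-07 (with the unrounded solution): distance 38.03 ≈ 38.01 km. ✓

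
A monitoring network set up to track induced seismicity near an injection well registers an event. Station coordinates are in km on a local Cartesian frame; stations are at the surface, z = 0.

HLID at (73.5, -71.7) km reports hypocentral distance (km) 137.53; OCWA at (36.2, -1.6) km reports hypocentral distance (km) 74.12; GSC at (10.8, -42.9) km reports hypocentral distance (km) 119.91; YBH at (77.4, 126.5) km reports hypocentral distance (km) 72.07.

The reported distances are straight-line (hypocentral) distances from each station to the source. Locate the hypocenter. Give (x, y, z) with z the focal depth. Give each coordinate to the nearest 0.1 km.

Each station gives a sphere (x−x_i)² + (y−y_i)² + z² = d_i² (stations at z=0).
Subtracting the HLID sphere from OCWA and GSC: z² cancels, leaving linear equations in x and y:
-74.6 x + 140.2 y = 4190.59
-125.4 x + 57.6 y = -4050.00
Solving: x ≈ 60.914, y ≈ 62.302 km (keep extra digits for the depth step; rounded: 60.9, 62.3).
Then from the HLID sphere: z² = 137.53² − (x − 73.5)² − (y + 71.7)² with x = 60.914, y = 62.302, so z ≈ 28.276 ≈ 28.3 km.
Check against YBH (with the unrounded solution): distance 72.06 ≈ 72.07 km. ✓

x ≈ 60.9 km, y ≈ 62.3 km, depth ≈ 28.3 km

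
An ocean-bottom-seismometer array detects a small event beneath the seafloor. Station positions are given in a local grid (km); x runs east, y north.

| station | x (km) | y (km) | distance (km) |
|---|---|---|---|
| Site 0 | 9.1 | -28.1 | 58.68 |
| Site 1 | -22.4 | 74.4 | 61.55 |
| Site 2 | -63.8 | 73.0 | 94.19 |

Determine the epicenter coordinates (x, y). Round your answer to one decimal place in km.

Circle about each station: (x − 9.1)² + (y + 28.1)² = 58.68²; (x + 22.4)² + (y − 74.4)² = 61.55²; (x + 63.8)² + (y − 73.0)² = 94.19².
Subtracting pairs of circle equations eliminates x²+y² and gives linear equations (the radical axes):
-63.0 x + 205.0 y = 4819.64
-145.8 x + 202.2 y = 3098.61
Solving the 2×2 system: x ≈ 19.8, y ≈ 29.6 km.

(19.8, 29.6)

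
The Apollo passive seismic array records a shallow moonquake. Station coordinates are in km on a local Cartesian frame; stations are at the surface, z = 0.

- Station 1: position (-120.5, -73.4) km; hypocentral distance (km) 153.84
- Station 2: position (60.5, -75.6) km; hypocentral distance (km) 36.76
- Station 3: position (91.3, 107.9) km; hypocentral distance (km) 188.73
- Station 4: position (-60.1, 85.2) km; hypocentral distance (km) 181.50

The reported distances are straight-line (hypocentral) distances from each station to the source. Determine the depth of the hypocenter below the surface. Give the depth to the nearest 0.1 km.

22.1 km

Each station gives a sphere (x−x_i)² + (y−y_i)² + z² = d_i² (stations at z=0).
Subtracting the Station 1 sphere from Station 2 and Station 3: z² cancels, leaving linear equations in x and y:
362.0 x − 4.4 y = 11783.25
423.6 x + 362.6 y = -11881.98
Solving: x ≈ 31.702, y ≈ -69.804 km (keep extra digits for the depth step; rounded: 31.7, -69.8).
Then from the Station 1 sphere: z² = 153.84² − (x + 120.5)² − (y + 73.4)² with x = 31.702, y = -69.804, so z ≈ 22.099 ≈ 22.1 km.
Check against Station 4 (with the unrounded solution): distance 181.50 ≈ 181.50 km. ✓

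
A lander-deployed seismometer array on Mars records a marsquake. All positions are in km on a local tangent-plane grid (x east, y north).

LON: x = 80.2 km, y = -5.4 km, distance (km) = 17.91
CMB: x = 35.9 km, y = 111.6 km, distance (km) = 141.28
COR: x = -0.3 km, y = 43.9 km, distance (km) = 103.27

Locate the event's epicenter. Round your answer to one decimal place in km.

x ≈ 78.2 km, y ≈ -23.2 km

Circle about each station: (x − 80.2)² + (y + 5.4)² = 17.91²; (x − 35.9)² + (y − 111.6)² = 141.28²; (x + 0.3)² + (y − 43.9)² = 103.27².
Subtracting the LON equation from the CMB and COR equations removes the quadratic terms:
-88.6 x + 234.0 y = -12357.10
-161.0 x + 98.6 y = -14877.82
Solving the 2×2 system: x ≈ 78.2, y ≈ -23.2 km.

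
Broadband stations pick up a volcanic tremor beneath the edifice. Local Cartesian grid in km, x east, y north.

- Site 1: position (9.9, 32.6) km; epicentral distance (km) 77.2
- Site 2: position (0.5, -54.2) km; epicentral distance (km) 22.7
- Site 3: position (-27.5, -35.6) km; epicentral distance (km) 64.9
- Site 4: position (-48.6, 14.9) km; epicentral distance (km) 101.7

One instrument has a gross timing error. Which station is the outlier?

Site 2

Solve using three stations at a time. Using Site 1, Site 3, Site 4 (subtract circle equations pairwise → linear system) gives (x, y) ≈ (37.3, -39.6).
Distances from that point to each station vs reported:
  Site 1: calculated 77.2 vs reported 77.2 → residual 0.0 km
  Site 2: calculated 39.6 vs reported 22.7 → residual 16.9 km
  Site 3: calculated 64.9 vs reported 64.9 → residual 0.0 km
  Site 4: calculated 101.7 vs reported 101.7 → residual 0.0 km
Site 1, Site 3, Site 4 are mutually consistent (residuals ≈ 0); Site 2 is off by 16.9 km.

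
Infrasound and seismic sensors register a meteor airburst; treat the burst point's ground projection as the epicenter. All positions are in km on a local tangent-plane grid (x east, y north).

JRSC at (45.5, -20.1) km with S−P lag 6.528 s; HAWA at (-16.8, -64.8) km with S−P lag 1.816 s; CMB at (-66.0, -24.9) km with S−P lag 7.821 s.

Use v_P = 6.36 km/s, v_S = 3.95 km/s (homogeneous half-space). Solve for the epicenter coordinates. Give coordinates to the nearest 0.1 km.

Distance from S−P lag: d = Δt · v_P v_S / (v_P − v_S) = Δt · (6.36·3.95)/(6.36−3.95) ≈ 10.4241·Δt.
So d_JRSC = 68.05, d_HAWA = 18.93, d_CMB = 81.53 km.
Circle about each station: (x − 45.5)² + (y + 20.1)² = 68.05²; (x + 16.8)² + (y + 64.8)² = 18.93²; (x + 66.0)² + (y + 24.9)² = 81.53².
Subtracting pairs of circle equations eliminates x²+y² and gives linear equations (the radical axes):
-124.6 x − 89.4 y = 6279.48
-223.0 x − 9.6 y = 485.41
Solving the 2×2 system: x ≈ 0.9, y ≈ -71.5 km.

x ≈ 0.9 km, y ≈ -71.5 km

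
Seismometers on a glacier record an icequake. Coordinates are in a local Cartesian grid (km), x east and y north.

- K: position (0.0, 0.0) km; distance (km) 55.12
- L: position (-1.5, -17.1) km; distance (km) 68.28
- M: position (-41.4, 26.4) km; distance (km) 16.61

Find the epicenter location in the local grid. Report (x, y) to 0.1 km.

-35.7 km east, 42.0 km north

Circle about each station: x² + y² = 55.12²; (x + 1.5)² + (y + 17.1)² = 68.28²; (x + 41.4)² + (y − 26.4)² = 16.61².
Subtracting the K equation from the L and M equations removes the quadratic terms:
-3.0 x − 34.2 y = -1329.28
-82.8 x + 52.8 y = 5173.24
Solving the 2×2 system: x ≈ -35.7, y ≈ 42.0 km.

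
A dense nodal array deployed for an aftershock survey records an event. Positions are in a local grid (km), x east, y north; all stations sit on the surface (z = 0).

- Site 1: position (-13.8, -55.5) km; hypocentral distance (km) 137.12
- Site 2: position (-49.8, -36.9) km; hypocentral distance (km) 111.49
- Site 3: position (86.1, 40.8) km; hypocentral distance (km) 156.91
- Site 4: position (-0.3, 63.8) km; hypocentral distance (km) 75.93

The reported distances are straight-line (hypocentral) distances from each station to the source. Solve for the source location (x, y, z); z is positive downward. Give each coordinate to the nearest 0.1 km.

(-62.8, 65.1, 43.1)

Each station gives a sphere (x−x_i)² + (y−y_i)² + z² = d_i² (stations at z=0).
Subtracting the Site 1 sphere from Site 2 and Site 3: z² cancels, leaving linear equations in x and y:
-72.0 x + 37.2 y = 6942.83
199.8 x + 192.6 y = -11.69
Solving: x ≈ -62.800, y ≈ 65.087 km (keep extra digits for the depth step; rounded: -62.8, 65.1).
Then from the Site 1 sphere: z² = 137.12² − (x + 13.8)² − (y + 55.5)² with x = -62.800, y = 65.087, so z ≈ 43.124 ≈ 43.1 km.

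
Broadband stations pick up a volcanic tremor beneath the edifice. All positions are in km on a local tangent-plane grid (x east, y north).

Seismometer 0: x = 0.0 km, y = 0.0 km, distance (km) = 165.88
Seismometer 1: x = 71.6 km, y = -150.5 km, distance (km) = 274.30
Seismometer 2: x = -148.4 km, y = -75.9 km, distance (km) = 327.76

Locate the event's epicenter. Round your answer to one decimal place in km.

114.0 km east, 120.5 km north

Circle about each station: x² + y² = 165.88²; (x − 71.6)² + (y + 150.5)² = 274.30²; (x + 148.4)² + (y + 75.9)² = 327.76².
Subtracting the Seismometer 0 equation from the Seismometer 1 and Seismometer 2 equations removes the quadratic terms:
143.2 x − 301.0 y = -19947.51
-296.8 x − 151.8 y = -52127.07
Solving the 2×2 system: x ≈ 114.0, y ≈ 120.5 km.
Check against Seismometer 0 (with the unrounded x, y): √(x²+y²) = 165.88 ≈ 165.88 km. ✓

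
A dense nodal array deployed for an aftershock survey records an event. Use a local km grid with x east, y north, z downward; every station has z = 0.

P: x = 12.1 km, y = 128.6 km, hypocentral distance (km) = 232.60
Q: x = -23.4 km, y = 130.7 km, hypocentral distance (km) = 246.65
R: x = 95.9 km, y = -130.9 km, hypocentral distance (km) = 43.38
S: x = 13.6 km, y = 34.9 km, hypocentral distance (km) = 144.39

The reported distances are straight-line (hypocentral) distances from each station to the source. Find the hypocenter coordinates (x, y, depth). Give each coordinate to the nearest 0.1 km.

x ≈ 75.9 km, y ≈ -94.7 km, depth ≈ 13.1 km

Each station gives a sphere (x−x_i)² + (y−y_i)² + z² = d_i² (stations at z=0).
Subtracting the P sphere from Q and R: z² cancels, leaving linear equations in x and y:
-71.0 x + 4.2 y = -5787.78
167.6 x − 519.0 y = 61868.19
Solving: x ≈ 75.917, y ≈ -94.691 km (keep extra digits for the depth step; rounded: 75.9, -94.7).
Then from the P sphere: z² = 232.60² − (x − 12.1)² − (y − 128.6)² with x = 75.917, y = -94.691, so z ≈ 13.087 ≈ 13.1 km.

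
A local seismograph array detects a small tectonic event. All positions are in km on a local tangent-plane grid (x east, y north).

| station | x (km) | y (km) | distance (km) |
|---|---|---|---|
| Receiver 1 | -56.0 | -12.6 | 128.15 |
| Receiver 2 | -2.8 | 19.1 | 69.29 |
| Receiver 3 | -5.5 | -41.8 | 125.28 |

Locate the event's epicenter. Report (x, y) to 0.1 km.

Circle about each station: (x + 56.0)² + (y + 12.6)² = 128.15²; (x + 2.8)² + (y − 19.1)² = 69.29²; (x + 5.5)² + (y + 41.8)² = 125.28².
Subtracting pairs of circle equations eliminates x²+y² and gives linear equations (the radical axes):
106.4 x + 63.4 y = 8699.21
101.0 x − 58.4 y = -789.93
Solving the 2×2 system: x ≈ 36.3, y ≈ 76.3 km.

(36.3, 76.3)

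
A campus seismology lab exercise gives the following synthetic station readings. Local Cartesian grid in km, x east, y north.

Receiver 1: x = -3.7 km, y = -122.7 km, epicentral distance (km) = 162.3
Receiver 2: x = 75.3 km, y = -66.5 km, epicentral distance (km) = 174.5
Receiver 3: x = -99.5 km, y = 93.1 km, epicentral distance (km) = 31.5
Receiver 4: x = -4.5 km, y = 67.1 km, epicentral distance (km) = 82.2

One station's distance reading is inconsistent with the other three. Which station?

Receiver 3

Solve using three stations at a time. Using Receiver 1, Receiver 2, Receiver 4 (subtract circle equations pairwise → linear system) gives (x, y) ≈ (-74.2, 23.5).
Distances from that point to each station vs reported:
  Receiver 1: calculated 162.3 vs reported 162.3 → residual 0.0 km
  Receiver 2: calculated 174.5 vs reported 174.5 → residual 0.0 km
  Receiver 3: calculated 74.1 vs reported 31.5 → residual 42.6 km
  Receiver 4: calculated 82.2 vs reported 82.2 → residual 0.0 km
Receiver 1, Receiver 2, Receiver 4 are mutually consistent (residuals ≈ 0); Receiver 3 is off by 42.6 km.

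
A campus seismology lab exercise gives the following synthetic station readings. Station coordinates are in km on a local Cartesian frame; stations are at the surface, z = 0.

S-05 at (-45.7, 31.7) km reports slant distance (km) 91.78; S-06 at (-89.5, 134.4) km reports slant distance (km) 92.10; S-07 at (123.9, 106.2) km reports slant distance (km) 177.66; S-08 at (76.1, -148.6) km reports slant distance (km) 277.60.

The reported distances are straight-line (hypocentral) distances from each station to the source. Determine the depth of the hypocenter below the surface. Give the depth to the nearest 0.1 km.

Each station gives a sphere (x−x_i)² + (y−y_i)² + z² = d_i² (stations at z=0).
Subtracting the S-05 sphere from S-06 and S-07: z² cancels, leaving linear equations in x and y:
-87.6 x + 205.4 y = 22921.39
339.2 x + 149.0 y = 396.76
Solving: x ≈ -40.300, y ≈ 94.407 km (keep extra digits for the depth step; rounded: -40.3, 94.4).
Then from the S-05 sphere: z² = 91.78² − (x + 45.7)² − (y − 31.7)² with x = -40.300, y = 94.407, so z ≈ 66.800 ≈ 66.8 km.
Check against S-08 (with the unrounded solution): distance 277.60 ≈ 277.60 km. ✓

depth ≈ 66.8 km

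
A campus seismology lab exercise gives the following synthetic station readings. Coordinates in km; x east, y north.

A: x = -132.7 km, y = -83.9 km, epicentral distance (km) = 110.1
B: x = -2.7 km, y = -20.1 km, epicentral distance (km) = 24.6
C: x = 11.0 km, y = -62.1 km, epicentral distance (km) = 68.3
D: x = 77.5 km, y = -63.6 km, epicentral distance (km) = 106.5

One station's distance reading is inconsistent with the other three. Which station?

A

Solve using three stations at a time. Using B, C, D (subtract circle equations pairwise → linear system) gives (x, y) ≈ (-4.4, 4.4).
Distances from that point to each station vs reported:
  A: calculated 155.7 vs reported 110.1 → residual 45.6 km
  B: calculated 24.6 vs reported 24.6 → residual 0.0 km
  C: calculated 68.3 vs reported 68.3 → residual 0.0 km
  D: calculated 106.5 vs reported 106.5 → residual 0.0 km
B, C, D are mutually consistent (residuals ≈ 0); A is off by 45.6 km.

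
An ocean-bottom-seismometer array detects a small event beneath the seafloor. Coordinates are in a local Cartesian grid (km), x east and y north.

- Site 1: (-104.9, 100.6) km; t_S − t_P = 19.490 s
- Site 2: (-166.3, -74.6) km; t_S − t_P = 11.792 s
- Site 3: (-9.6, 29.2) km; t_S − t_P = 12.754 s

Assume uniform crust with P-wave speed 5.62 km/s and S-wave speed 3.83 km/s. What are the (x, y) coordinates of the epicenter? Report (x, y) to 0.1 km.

Distance from S−P lag: d = Δt · v_P v_S / (v_P − v_S) = Δt · (5.62·3.83)/(5.62−3.83) ≈ 12.0249·Δt.
So d_Site 1 = 234.37, d_Site 2 = 141.80, d_Site 3 = 153.37 km.
Circle about each station: (x + 104.9)² + (y − 100.6)² = 234.37²; (x + 166.3)² + (y + 74.6)² = 141.80²; (x + 9.6)² + (y − 29.2)² = 153.37².
Subtracting pairs of circle equations eliminates x²+y² and gives linear equations (the radical axes):
-122.8 x − 350.4 y = 46918.54
190.6 x − 142.8 y = 11227.37
Solving the 2×2 system: x ≈ -32.8, y ≈ -122.4 km.

x ≈ -32.8 km, y ≈ -122.4 km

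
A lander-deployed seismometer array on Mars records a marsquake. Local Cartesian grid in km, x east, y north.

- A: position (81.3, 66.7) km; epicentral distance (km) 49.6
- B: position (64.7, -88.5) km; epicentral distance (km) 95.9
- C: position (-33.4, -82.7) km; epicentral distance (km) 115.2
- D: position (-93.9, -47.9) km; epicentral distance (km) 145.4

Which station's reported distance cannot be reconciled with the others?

Solve using three stations at a time. Using B, C, D (subtract circle equations pairwise → linear system) gives (x, y) ≈ (41.8, 4.9).
Distances from that point to each station vs reported:
  A: calculated 73.4 vs reported 49.6 → residual 23.8 km
  B: calculated 96.2 vs reported 95.9 → residual 0.3 km
  C: calculated 115.4 vs reported 115.2 → residual 0.2 km
  D: calculated 145.6 vs reported 145.4 → residual 0.2 km
B, C, D are mutually consistent (residuals ≈ 0); A is off by 23.8 km.

A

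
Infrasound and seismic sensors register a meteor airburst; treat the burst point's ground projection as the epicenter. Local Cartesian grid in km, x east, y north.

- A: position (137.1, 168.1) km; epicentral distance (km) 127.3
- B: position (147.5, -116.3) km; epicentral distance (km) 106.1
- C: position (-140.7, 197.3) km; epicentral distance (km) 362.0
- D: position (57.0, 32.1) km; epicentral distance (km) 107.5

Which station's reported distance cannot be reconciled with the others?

A

Solve using three stations at a time. Using B, C, D (subtract circle equations pairwise → linear system) gives (x, y) ≈ (155.7, -10.5).
Distances from that point to each station vs reported:
  A: calculated 179.6 vs reported 127.3 → residual 52.3 km
  B: calculated 106.1 vs reported 106.1 → residual 0.0 km
  C: calculated 362.0 vs reported 362.0 → residual 0.0 km
  D: calculated 107.5 vs reported 107.5 → residual 0.0 km
B, C, D are mutually consistent (residuals ≈ 0); A is off by 52.3 km.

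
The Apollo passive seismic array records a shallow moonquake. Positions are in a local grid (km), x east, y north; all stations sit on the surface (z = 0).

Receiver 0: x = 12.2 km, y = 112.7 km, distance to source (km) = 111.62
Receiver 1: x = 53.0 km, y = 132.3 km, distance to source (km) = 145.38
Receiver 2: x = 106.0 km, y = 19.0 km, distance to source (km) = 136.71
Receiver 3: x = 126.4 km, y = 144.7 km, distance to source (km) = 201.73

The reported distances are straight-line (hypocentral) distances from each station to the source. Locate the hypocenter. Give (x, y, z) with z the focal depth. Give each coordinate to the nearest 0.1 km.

(-23.0, 16.9, 45.2)

Each station gives a sphere (x−x_i)² + (y−y_i)² + z² = d_i² (stations at z=0).
Subtracting the Receiver 0 sphere from Receiver 1 and Receiver 2: z² cancels, leaving linear equations in x and y:
81.6 x + 39.2 y = -1214.16
187.6 x − 187.4 y = -7483.73
Solving: x ≈ -23.002, y ≈ 16.908 km (keep extra digits for the depth step; rounded: -23.0, 16.9).
Then from the Receiver 0 sphere: z² = 111.62² − (x − 12.2)² − (y − 112.7)² with x = -23.002, y = 16.908, so z ≈ 45.208 ≈ 45.2 km.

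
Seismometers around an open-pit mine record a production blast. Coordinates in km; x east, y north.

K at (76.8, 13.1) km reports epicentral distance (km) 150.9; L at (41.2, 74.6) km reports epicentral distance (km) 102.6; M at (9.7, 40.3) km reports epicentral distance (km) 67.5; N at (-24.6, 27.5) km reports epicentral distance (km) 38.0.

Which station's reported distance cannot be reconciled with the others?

Solve using three stations at a time. Using L, M, N (subtract circle equations pairwise → linear system) gives (x, y) ≈ (-57.6, 46.7).
Distances from that point to each station vs reported:
  K: calculated 138.5 vs reported 150.9 → residual 12.4 km
  L: calculated 102.7 vs reported 102.6 → residual 0.1 km
  M: calculated 67.6 vs reported 67.5 → residual 0.1 km
  N: calculated 38.2 vs reported 38.0 → residual 0.2 km
L, M, N are mutually consistent (residuals ≈ 0); K is off by 12.4 km.

K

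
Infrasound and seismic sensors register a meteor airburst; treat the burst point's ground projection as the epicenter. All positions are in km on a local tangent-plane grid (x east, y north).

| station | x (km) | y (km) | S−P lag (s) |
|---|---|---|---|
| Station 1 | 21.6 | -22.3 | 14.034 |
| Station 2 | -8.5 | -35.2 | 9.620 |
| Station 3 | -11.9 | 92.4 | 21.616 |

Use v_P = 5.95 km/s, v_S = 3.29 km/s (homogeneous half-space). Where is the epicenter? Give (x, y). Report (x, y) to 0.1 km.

(-77.1, -52.7)

Distance from S−P lag: d = Δt · v_P v_S / (v_P − v_S) = Δt · (5.95·3.29)/(5.95−3.29) ≈ 7.3592·Δt.
So d_Station 1 = 103.28, d_Station 2 = 70.80, d_Station 3 = 159.08 km.
Circle about each station: (x − 21.6)² + (y + 22.3)² = 103.28²; (x + 8.5)² + (y + 35.2)² = 70.80²; (x + 11.9)² + (y − 92.4)² = 159.08².
Subtracting the Station 1 equation from the Station 2 and Station 3 equations removes the quadratic terms:
-60.2 x − 25.8 y = 6001.56
-67.0 x + 229.4 y = -6924.17
Solving the 2×2 system: x ≈ -77.1, y ≈ -52.7 km.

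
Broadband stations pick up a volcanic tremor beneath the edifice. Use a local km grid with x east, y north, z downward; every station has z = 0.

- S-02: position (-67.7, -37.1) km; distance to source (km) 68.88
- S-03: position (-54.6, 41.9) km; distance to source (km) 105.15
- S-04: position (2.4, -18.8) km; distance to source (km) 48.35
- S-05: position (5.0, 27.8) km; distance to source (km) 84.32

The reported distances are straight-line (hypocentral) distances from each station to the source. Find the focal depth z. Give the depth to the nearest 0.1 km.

z ≈ 37.8 km

Each station gives a sphere (x−x_i)² + (y−y_i)² + z² = d_i² (stations at z=0).
Subtracting the S-02 sphere from S-03 and S-04: z² cancels, leaving linear equations in x and y:
26.2 x + 158.0 y = -7535.00
140.2 x + 36.6 y = -3193.77
Solving: x ≈ -10.798, y ≈ -45.899 km (keep extra digits for the depth step; rounded: -10.8, -45.9).
Then from the S-02 sphere: z² = 68.88² − (x + 67.7)² − (y + 37.1)² with x = -10.798, y = -45.899, so z ≈ 37.805 ≈ 37.8 km.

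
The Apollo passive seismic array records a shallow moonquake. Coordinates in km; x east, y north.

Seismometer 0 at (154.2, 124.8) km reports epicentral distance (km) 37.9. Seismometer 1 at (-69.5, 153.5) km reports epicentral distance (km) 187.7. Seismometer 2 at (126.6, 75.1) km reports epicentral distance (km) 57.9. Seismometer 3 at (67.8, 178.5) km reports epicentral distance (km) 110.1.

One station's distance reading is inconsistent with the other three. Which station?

Solve using three stations at a time. Using Seismometer 0, Seismometer 1, Seismometer 2 (subtract circle equations pairwise → linear system) gives (x, y) ≈ (117.0, 132.2).
Distances from that point to each station vs reported:
  Seismometer 0: calculated 37.9 vs reported 37.9 → residual 0.0 km
  Seismometer 1: calculated 187.7 vs reported 187.7 → residual 0.0 km
  Seismometer 2: calculated 57.9 vs reported 57.9 → residual 0.0 km
  Seismometer 3: calculated 67.5 vs reported 110.1 → residual 42.6 km
Seismometer 0, Seismometer 1, Seismometer 2 are mutually consistent (residuals ≈ 0); Seismometer 3 is off by 42.6 km.

Seismometer 3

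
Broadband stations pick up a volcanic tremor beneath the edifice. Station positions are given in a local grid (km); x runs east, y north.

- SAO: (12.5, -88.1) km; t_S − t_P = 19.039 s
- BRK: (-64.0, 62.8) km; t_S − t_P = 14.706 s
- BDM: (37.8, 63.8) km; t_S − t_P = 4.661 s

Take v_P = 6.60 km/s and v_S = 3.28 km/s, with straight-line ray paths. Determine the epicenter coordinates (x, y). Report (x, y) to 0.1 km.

Distance from S−P lag: d = Δt · v_P v_S / (v_P − v_S) = Δt · (6.60·3.28)/(6.60−3.28) ≈ 6.5205·Δt.
So d_SAO = 124.14, d_BRK = 95.89, d_BDM = 30.39 km.
Circle about each station: (x − 12.5)² + (y + 88.1)² = 124.14²; (x + 64.0)² + (y − 62.8)² = 95.89²; (x − 37.8)² + (y − 63.8)² = 30.39².
Subtracting the SAO equation from the BRK and BDM equations removes the quadratic terms:
-153.0 x + 301.8 y = 6337.83
50.6 x + 303.8 y = 12068.61
Solving the 2×2 system: x ≈ 27.8, y ≈ 35.1 km.

x ≈ 27.8 km, y ≈ 35.1 km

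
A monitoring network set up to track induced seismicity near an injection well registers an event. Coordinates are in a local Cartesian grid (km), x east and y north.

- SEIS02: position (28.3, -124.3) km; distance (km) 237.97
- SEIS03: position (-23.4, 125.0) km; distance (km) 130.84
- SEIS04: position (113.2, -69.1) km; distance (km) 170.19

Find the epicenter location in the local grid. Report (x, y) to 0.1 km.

Circle about each station: (x − 28.3)² + (y + 124.3)² = 237.97²; (x + 23.4)² + (y − 125.0)² = 130.84²; (x − 113.2)² + (y + 69.1)² = 170.19².
Subtracting the SEIS02 equation from the SEIS03 and SEIS04 equations removes the quadratic terms:
-103.4 x + 498.6 y = 39431.80
169.8 x + 110.4 y = 29002.75
Solving the 2×2 system: x ≈ 105.2, y ≈ 100.9 km.

(105.2, 100.9)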